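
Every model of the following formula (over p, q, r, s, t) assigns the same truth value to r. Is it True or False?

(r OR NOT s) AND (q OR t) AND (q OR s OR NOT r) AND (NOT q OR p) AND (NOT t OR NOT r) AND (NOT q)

Suppose r = true.
Unit clause (NOT t) forces t = false.
Unit clause (q) forces q = true.
That conflicts with the unit clause (NOT q).
So every satisfying assignment has r = False.

False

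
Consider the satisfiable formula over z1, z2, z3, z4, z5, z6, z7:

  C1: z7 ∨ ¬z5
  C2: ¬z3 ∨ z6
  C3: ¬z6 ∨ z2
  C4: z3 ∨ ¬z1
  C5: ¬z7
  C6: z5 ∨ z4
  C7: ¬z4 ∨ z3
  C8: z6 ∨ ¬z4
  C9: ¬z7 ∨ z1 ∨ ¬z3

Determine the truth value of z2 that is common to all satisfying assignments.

True

Suppose z2 = False.
The clause (¬z6) is unit, so z6 = False.
The clause (¬z3) is unit, so z3 = False.
The clause (¬z1) is unit, so z1 = False.
The clause (¬z7) is unit, so z7 = False.
The clause (¬z5) is unit, so z5 = False.
The clause (z4) is unit, so z4 = True.
That conflicts with the unit clause (¬z4).
So every satisfying assignment has z2 = True.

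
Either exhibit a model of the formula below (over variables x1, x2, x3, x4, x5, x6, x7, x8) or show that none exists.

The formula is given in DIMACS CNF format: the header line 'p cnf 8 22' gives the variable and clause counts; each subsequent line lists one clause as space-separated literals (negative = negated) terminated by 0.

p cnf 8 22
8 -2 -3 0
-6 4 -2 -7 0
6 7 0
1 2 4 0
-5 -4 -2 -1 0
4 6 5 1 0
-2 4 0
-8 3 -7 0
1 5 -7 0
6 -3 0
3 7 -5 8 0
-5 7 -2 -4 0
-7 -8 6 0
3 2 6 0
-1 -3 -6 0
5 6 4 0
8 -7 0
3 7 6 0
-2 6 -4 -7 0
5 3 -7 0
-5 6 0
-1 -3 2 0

x1=True; x2=False; x3=False; x4=True; x5=True; x6=True; x7=False; x8=True

Branch on x6: set x6 = True.
Branch on x2: set x2 = False.
Branch on x1: set x1 = True.
(¬x3) alone gives x3 = False.
Branch on x8: set x8 = True.
(¬x7) alone gives x7 = False.
No clause remains; x4, x5 are free.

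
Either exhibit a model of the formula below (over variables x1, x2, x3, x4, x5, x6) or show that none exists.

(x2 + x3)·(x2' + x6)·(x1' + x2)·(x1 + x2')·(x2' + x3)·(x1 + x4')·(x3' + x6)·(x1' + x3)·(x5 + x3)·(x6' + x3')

Suppose x2 = 1.
(x6) alone gives x6 = 1.
(x1) alone gives x1 = 1.
(x3) alone gives x3 = 1.
Now (x3') is unsatisfied and unit — conflict.
Backtrack on x2: now try x2 = 0.
(x3) alone gives x3 = 1.
(x1') alone gives x1 = 0.
(x4') alone gives x4 = 0.
(x6) alone gives x6 = 1.
Now (x6') is unsatisfied and unit — conflict.
Neither x2 = 1 nor x2 = 0 works.

UNSATISFIABLE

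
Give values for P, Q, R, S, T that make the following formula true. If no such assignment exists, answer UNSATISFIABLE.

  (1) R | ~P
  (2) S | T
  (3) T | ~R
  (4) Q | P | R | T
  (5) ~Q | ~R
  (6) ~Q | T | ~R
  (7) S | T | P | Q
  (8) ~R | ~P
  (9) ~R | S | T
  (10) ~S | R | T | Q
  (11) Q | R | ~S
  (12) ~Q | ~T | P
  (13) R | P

Try R = 1.
From the singleton clause (T), T = 1.
From the singleton clause (~Q), Q = 0.
From the singleton clause (~P), P = 0.
Every clause is now satisfied; S is unconstrained.

P: 0; Q: 0; R: 1; S: 1; T: 1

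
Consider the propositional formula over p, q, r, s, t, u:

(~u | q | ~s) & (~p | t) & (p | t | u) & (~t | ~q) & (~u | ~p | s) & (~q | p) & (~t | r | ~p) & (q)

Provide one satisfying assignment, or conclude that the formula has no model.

The clause (q) is unit, so q = 1.
The clause (~t) is unit, so t = 0.
The clause (~p) is unit, so p = 0.
That conflicts with the unit clause (p).

UNSATISFIABLE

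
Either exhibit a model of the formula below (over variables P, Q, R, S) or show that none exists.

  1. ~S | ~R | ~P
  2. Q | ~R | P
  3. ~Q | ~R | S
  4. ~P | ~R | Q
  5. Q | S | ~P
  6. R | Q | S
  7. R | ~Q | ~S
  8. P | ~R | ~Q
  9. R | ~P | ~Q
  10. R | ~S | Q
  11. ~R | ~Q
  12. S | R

Branch on R: set R = 0.
From the singleton clause (S), S = 1.
From the singleton clause (~Q), Q = 0.
But (Q) is also a unit clause — contradiction.
Undo R and try R = 1.
From the singleton clause (~Q), Q = 0.
From the singleton clause (P), P = 1.
But (~P) is also a unit clause — contradiction.
Neither R = 1 nor R = 0 works.

UNSATISFIABLE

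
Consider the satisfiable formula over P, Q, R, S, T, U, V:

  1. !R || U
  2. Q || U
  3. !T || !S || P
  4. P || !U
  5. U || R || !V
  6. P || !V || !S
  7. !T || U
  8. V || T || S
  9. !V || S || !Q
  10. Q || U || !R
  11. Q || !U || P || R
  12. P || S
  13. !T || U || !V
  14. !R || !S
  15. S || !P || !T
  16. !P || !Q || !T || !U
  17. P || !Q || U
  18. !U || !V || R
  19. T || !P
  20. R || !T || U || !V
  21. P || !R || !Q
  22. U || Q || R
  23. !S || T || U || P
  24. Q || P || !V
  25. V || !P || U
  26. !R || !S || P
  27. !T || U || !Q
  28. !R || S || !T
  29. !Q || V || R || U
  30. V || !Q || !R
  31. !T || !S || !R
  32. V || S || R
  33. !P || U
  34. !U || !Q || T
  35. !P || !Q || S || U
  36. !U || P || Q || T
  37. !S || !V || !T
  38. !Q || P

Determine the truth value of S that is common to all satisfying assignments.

Suppose S = false.
Unit clause (P) forces P = true.
Unit clause (!T) forces T = false.
But (T) is also a unit clause — contradiction.
So every satisfying assignment has S = True.

True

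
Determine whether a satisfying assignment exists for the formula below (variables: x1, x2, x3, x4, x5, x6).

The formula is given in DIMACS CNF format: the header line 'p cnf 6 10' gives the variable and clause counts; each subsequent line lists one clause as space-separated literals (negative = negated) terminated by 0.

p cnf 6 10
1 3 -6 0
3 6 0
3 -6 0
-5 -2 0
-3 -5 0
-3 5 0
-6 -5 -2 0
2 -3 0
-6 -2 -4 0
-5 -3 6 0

No, unsatisfiable

Try x3 = True.
From the singleton clause (¬x5), x5 = False.
Now (x5) is unsatisfied and unit — conflict.
Undo x3 and try x3 = False.
From the singleton clause (x6), x6 = True.
Now (¬x6) is unsatisfied and unit — conflict.
Neither x3 = True nor x3 = False works.
No assignment satisfies every clause.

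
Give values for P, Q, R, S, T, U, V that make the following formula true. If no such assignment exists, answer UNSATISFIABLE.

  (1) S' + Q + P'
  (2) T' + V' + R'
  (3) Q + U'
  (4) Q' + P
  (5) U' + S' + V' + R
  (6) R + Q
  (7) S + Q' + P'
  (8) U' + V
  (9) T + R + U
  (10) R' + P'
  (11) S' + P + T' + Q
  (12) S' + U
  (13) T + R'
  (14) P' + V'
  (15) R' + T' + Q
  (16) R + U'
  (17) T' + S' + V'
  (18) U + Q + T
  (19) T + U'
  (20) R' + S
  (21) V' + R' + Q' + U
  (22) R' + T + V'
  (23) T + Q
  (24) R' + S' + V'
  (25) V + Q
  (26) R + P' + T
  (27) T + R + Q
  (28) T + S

UNSATISFIABLE

Branch on Q: set Q = 1.
(P) alone gives P = 1.
(S) alone gives S = 1.
(R') alone gives R = 0.
(U) alone gives U = 1.
But (U') is also a unit clause — contradiction.
Backtrack on Q: now try Q = 0.
(U') alone gives U = 0.
(R) alone gives R = 1.
(P') alone gives P = 0.
(S') alone gives S = 0.
But (S) is also a unit clause — contradiction.
Neither Q = 1 nor Q = 0 works.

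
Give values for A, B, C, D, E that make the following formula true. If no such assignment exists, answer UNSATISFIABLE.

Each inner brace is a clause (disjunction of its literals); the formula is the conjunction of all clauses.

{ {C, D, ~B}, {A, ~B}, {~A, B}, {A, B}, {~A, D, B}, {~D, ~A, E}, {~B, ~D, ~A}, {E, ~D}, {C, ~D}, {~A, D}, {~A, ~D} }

UNSATISFIABLE

Case A = 1:
From the singleton clause (B), B = 1.
From the singleton clause (~D), D = 0.
But (D) is also a unit clause — contradiction.
So A must be the other value — set A = 0.
From the singleton clause (~B), B = 0.
But (B) is also a unit clause — contradiction.
Neither A = 1 nor A = 0 works.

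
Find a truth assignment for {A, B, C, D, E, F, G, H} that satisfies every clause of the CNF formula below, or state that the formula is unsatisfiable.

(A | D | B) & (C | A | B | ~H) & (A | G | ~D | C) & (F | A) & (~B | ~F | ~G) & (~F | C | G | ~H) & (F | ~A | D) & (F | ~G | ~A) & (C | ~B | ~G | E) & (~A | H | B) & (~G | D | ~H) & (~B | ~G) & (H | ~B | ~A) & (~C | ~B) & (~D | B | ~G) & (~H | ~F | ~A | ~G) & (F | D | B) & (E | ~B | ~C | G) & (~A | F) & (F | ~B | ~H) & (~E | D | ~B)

A=1; B=0; C=1; D=0; E=1; F=1; G=0; H=1

Branch on F: set F = 1.
Branch on B: set B = 0.
Branch on A: set A = 1.
(H) alone gives H = 1.
(~G) alone gives G = 0.
(C) alone gives C = 1.
All clauses hold; D, E can take either value.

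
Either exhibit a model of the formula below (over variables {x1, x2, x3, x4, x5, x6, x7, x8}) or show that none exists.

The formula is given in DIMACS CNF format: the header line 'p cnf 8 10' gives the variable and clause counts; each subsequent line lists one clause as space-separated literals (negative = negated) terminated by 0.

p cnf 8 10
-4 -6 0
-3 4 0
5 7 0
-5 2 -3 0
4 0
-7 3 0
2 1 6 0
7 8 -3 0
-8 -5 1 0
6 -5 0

x1=True, x2=True, x3=True, x4=True, x5=False, x6=False, x7=True, x8=True

Unit clause (x4) forces x4 = True.
Unit clause (¬x6) forces x6 = False.
Unit clause (¬x5) forces x5 = False.
Unit clause (x7) forces x7 = True.
Unit clause (x3) forces x3 = True.
Suppose x2 = True.
No clause remains; x1, x8 are free.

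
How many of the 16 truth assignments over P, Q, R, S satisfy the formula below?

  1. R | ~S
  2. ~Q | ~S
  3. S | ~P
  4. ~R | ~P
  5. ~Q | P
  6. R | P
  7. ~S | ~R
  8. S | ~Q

There are 2^4 = 16 truth assignments over (P, Q, R, S).
Check each against the 8 clauses (columns in the order P, Q, R, S):
  F F F F  ✗ fails (R | P)
  F F F T  ✗ fails (R | ~S)
  F F T F  ✓ satisfies all
  F F T T  ✗ fails (~S | ~R)
  F T F F  ✗ fails (~Q | P)
  F T F T  ✗ fails (R | ~S)
  F T T F  ✗ fails (~Q | P)
  F T T T  ✗ fails (~Q | ~S)
  T F F F  ✗ fails (S | ~P)
  T F F T  ✗ fails (R | ~S)
  T F T F  ✗ fails (S | ~P)
  T F T T  ✗ fails (~R | ~P)
  T T F F  ✗ fails (S | ~P)
  T T F T  ✗ fails (R | ~S)
  T T T F  ✗ fails (S | ~P)
  T T T T  ✗ fails (~Q | ~S)
1 of the 16 rows is a model.

1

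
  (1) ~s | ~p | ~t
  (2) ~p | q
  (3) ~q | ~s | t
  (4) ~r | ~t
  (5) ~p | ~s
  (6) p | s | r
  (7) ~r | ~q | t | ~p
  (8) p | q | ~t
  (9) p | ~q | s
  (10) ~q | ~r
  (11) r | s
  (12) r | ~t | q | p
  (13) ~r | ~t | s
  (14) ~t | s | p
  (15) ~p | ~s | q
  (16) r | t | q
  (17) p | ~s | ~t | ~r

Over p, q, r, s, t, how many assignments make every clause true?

3

There are 2^5 = 32 truth assignments over (p, q, r, s, t).
Split on t. With t = 1, the clauses containing t are satisfied and ~t drops from the rest; 1 of the 2^4 = 16 assignments to the other variables satisfy what remains.
With t = 0, by the same count on the reduced clause set, 2 assignments work.
(One model: p=F, q=F, r=T, s=F, t=F.)
Total: 1 + 2 = 3.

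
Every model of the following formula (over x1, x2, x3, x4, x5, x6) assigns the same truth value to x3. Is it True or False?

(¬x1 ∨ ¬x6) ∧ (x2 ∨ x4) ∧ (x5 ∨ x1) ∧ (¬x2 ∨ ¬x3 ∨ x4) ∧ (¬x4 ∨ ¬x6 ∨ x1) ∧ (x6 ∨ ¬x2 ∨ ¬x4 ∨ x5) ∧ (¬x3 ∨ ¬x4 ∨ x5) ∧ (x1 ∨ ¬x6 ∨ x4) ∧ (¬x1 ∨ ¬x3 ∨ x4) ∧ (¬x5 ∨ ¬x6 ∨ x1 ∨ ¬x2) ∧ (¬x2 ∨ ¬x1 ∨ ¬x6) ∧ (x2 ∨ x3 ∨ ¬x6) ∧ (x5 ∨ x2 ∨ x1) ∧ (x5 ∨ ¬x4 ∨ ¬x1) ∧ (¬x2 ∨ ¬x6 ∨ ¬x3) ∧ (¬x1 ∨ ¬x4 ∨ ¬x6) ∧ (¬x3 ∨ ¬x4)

Suppose x3 = True.
Unit clause (¬x4) forces x4 = False.
Unit clause (x2) forces x2 = True.
But (¬x2) is also a unit clause — contradiction.
So every satisfying assignment has x3 = False.

False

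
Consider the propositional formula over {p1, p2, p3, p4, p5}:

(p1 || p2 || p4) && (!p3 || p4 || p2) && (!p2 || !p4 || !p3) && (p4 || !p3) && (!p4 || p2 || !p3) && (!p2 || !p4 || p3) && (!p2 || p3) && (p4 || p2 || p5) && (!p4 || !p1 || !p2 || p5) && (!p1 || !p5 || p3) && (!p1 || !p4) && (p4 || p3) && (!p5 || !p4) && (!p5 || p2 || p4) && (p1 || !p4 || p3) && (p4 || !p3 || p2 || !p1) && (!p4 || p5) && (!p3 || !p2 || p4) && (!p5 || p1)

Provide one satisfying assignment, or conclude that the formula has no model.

UNSATISFIABLE

Suppose p4 = true.
From the singleton clause (!p1), p1 = false.
From the singleton clause (!p5), p5 = false.
Now (p5) is unsatisfied and unit — conflict.
Backtrack on p4: now try p4 = false.
From the singleton clause (!p3), p3 = false.
Now (p3) is unsatisfied and unit — conflict.
Neither p4 = true nor p4 = false works.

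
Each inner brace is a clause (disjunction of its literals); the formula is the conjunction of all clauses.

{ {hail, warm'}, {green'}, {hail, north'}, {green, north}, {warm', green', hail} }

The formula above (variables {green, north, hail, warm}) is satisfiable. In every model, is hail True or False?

True

Suppose hail = 0.
(warm') alone gives warm = 0.
(green') alone gives green = 0.
(north') alone gives north = 0.
But (north) is also a unit clause — contradiction.
So every satisfying assignment has hail = True.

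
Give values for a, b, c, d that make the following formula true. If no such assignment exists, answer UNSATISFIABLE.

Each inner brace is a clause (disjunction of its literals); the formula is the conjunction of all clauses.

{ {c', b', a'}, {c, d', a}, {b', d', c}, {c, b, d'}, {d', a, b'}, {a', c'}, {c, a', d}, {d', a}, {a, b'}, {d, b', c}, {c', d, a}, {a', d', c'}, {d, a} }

Branch on a: set a = 0.
The clause (d') is unit, so d = 0.
But (d) is also a unit clause — contradiction.
Backtrack on a: now try a = 1.
The clause (c') is unit, so c = 0.
The clause (d) is unit, so d = 1.
The clause (b') is unit, so b = 0.
But (b) is also a unit clause — contradiction.
Neither a = 1 nor a = 0 works.

UNSATISFIABLE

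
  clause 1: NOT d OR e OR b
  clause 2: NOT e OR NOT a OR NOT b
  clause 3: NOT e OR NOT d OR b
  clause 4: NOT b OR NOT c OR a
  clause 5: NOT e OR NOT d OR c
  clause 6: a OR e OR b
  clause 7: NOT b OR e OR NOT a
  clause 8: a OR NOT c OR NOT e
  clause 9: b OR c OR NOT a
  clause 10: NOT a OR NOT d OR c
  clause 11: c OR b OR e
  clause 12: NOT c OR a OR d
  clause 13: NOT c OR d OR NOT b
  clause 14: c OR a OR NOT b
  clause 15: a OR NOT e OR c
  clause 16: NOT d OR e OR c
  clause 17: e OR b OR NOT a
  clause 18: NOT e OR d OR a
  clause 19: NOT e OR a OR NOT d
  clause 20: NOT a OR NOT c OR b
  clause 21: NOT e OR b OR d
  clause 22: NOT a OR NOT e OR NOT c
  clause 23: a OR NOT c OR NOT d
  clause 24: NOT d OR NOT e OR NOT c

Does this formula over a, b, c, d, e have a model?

Try d = false.
Try c = false.
Try b = true.
The clause (a) is unit, so a = true.
The clause (NOT e) is unit, so e = false.
Now (e) is unsatisfied and unit — conflict.
So b must be the other value — set b = false.
The clause (NOT a) is unit, so a = false.
The clause (e) is unit, so e = true.
Now (NOT e) is unsatisfied and unit — conflict.
Both values of b lead to a conflict.
So c must be the other value — set c = true.
The clause (a) is unit, so a = true.
The clause (NOT b) is unit, so b = false.
Now (b) is unsatisfied and unit — conflict.
Both values of c lead to a conflict.
So d must be the other value — set d = true.
Try e = true.
The clause (b) is unit, so b = true.
The clause (NOT a) is unit, so a = false.
Now (a) is unsatisfied and unit — conflict.
So e must be the other value — set e = false.
The clause (b) is unit, so b = true.
The clause (NOT a) is unit, so a = false.
The clause (NOT c) is unit, so c = false.
Now (c) is unsatisfied and unit — conflict.
Both values of e lead to a conflict.
Both values of d lead to a conflict.
No assignment satisfies every clause.

No, unsatisfiable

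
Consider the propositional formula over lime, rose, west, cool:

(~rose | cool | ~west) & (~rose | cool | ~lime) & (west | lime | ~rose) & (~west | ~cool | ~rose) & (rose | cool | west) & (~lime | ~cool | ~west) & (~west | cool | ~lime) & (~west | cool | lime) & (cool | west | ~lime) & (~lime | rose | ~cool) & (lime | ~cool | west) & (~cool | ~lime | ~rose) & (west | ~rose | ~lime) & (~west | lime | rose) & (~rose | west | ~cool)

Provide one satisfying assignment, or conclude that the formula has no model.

Case rose = 0:
Case cool = 1:
The clause (~lime) is unit, so lime = 0.
The clause (west) is unit, so west = 1.
But (~west) is also a unit clause — contradiction.
That branch fails; take cool = 0 instead.
The clause (west) is unit, so west = 1.
The clause (~lime) is unit, so lime = 0.
But (lime) is also a unit clause — contradiction.
Neither cool = 1 nor cool = 0 works.
That branch fails; take rose = 1 instead.
Case cool = 1:
The clause (~west) is unit, so west = 0.
But (west) is also a unit clause — contradiction.
That branch fails; take cool = 0 instead.
The clause (~west) is unit, so west = 0.
The clause (~lime) is unit, so lime = 0.
But (lime) is also a unit clause — contradiction.
Neither cool = 1 nor cool = 0 works.
Neither rose = 1 nor rose = 0 works.

UNSATISFIABLE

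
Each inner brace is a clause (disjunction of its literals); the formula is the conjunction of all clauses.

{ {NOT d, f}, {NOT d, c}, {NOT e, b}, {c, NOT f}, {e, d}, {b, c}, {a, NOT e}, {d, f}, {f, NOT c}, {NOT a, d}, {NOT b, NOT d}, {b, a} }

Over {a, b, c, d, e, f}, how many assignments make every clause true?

There are 2^6 = 64 truth assignments over (a, b, c, d, e, f).
Split on a. With a = true, the clauses containing a are satisfied and NOT a drops from the rest; 1 of the 2^5 = 32 assignments to the other variables satisfy what remains.
With a = false, by the same count on the reduced clause set, 0 assignments work.
(One model: a=T, b=F, c=T, d=T, e=F, f=T.)
Total: 1 + 0 = 1.

1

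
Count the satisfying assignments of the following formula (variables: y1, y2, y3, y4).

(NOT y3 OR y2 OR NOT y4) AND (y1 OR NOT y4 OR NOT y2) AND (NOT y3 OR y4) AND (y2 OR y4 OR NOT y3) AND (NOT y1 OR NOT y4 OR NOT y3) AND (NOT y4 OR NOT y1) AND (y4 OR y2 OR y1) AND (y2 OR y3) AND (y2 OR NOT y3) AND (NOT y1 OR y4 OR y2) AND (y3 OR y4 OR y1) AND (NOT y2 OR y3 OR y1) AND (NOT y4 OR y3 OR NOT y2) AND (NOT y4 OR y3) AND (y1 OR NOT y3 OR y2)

There are 2^4 = 16 truth assignments over (y1, y2, y3, y4).
Check each against the 15 clauses (columns in the order y1, y2, y3, y4):
  F F F F  ✗ fails (y4 OR y2 OR y1)
  F F F T  ✗ fails (y2 OR y3)
  F F T F  ✗ fails (NOT y3 OR y4)
  F F T T  ✗ fails (NOT y3 OR y2 OR NOT y4)
  F T F F  ✗ fails (y3 OR y4 OR y1)
  F T F T  ✗ fails (y1 OR NOT y4 OR NOT y2)
  F T T F  ✗ fails (NOT y3 OR y4)
  F T T T  ✗ fails (y1 OR NOT y4 OR NOT y2)
  T F F F  ✗ fails (y2 OR y3)
  T F F T  ✗ fails (NOT y4 OR NOT y1)
  T F T F  ✗ fails (NOT y3 OR y4)
  T F T T  ✗ fails (NOT y3 OR y2 OR NOT y4)
  T T F F  ✓ satisfies all
  T T F T  ✗ fails (NOT y4 OR NOT y1)
  T T T F  ✗ fails (NOT y3 OR y4)
  T T T T  ✗ fails (NOT y1 OR NOT y4 OR NOT y3)
1 of the 16 rows is a model.

1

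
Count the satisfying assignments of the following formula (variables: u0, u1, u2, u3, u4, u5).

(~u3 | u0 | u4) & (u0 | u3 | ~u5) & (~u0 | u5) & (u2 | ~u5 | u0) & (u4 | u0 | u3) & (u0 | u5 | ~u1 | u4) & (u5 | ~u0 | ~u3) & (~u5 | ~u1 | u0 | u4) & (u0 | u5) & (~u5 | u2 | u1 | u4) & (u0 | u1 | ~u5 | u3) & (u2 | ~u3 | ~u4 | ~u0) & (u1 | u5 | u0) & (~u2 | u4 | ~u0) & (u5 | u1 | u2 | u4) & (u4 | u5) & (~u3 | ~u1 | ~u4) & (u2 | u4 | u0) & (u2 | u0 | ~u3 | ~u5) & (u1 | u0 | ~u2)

7

There are 2^6 = 64 truth assignments over (u0, u1, u2, u3, u4, u5).
Split on u5. With u5 = 1, the clauses containing u5 are satisfied and ~u5 drops from the rest; 7 of the 2^5 = 32 assignments to the other variables satisfy what remains.
With u5 = 0, by the same count on the reduced clause set, 0 assignments work.
(One model: u0=T, u1=F, u2=F, u3=F, u4=T, u5=T.)
Total: 7 + 0 = 7.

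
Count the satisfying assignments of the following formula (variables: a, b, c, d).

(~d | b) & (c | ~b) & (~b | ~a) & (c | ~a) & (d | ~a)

There are 2^4 = 16 truth assignments over (a, b, c, d).
Check each against the 5 clauses (columns in the order a, b, c, d):
  F F F F  ✓ satisfies all
  F F F T  ✗ fails (~d | b)
  F F T F  ✓ satisfies all
  F F T T  ✗ fails (~d | b)
  F T F F  ✗ fails (c | ~b)
  F T F T  ✗ fails (c | ~b)
  F T T F  ✓ satisfies all
  F T T T  ✓ satisfies all
  T F F F  ✗ fails (c | ~a)
  T F F T  ✗ fails (~d | b)
  T F T F  ✗ fails (d | ~a)
  T F T T  ✗ fails (~d | b)
  T T F F  ✗ fails (c | ~b)
  T T F T  ✗ fails (c | ~b)
  T T T F  ✗ fails (~b | ~a)
  T T T T  ✗ fails (~b | ~a)
4 of the 16 rows are models.

4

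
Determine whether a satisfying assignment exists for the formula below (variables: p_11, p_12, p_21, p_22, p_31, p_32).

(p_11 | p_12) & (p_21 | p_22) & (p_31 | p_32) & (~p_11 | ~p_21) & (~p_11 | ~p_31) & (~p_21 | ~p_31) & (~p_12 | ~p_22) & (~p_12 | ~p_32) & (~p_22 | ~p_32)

Branch on p_11: set p_11 = 1.
The clause (~p_21) is unit, so p_21 = 0.
The clause (p_22) is unit, so p_22 = 1.
The clause (~p_31) is unit, so p_31 = 0.
The clause (p_32) is unit, so p_32 = 1.
But (~p_32) is also a unit clause — contradiction.
Undo p_11 and try p_11 = 0.
The clause (p_12) is unit, so p_12 = 1.
The clause (~p_22) is unit, so p_22 = 0.
The clause (p_21) is unit, so p_21 = 1.
The clause (~p_31) is unit, so p_31 = 0.
The clause (p_32) is unit, so p_32 = 1.
But (~p_32) is also a unit clause — contradiction.
Both values of p_11 lead to a conflict.
No assignment satisfies every clause.

Unsatisfiable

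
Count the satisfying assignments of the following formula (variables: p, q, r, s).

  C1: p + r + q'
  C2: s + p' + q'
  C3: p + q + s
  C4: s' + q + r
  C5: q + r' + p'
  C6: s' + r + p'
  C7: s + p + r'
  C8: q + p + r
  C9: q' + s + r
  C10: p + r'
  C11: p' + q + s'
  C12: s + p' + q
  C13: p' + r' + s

1

There are 2^4 = 16 truth assignments over (p, q, r, s).
Check each against the 13 clauses (columns in the order p, q, r, s):
  F F F F  ✗ fails (p + q + s)
  F F F T  ✗ fails (s' + q + r)
  F F T F  ✗ fails (p + q + s)
  F F T T  ✗ fails (p + r')
  F T F F  ✗ fails (p + r + q')
  F T F T  ✗ fails (p + r + q')
  F T T F  ✗ fails (s + p + r')
  F T T T  ✗ fails (p + r')
  T F F F  ✗ fails (s + p' + q)
  T F F T  ✗ fails (s' + q + r)
  T F T F  ✗ fails (q + r' + p')
  T F T T  ✗ fails (q + r' + p')
  T T F F  ✗ fails (s + p' + q')
  T T F T  ✗ fails (s' + r + p')
  T T T F  ✗ fails (s + p' + q')
  T T T T  ✓ satisfies all
1 of the 16 rows is a model.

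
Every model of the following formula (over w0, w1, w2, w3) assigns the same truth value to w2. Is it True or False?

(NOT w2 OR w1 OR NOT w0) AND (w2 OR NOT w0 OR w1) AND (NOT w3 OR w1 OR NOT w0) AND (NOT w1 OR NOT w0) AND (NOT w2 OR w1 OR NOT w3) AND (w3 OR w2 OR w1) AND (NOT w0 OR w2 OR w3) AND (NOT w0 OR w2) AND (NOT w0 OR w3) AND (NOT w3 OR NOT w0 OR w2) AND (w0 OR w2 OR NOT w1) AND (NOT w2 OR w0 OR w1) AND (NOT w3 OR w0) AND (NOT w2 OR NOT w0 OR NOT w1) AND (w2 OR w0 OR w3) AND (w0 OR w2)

True

Suppose w2 = false.
From the singleton clause (NOT w0), w0 = false.
Now (w0) is unsatisfied and unit — conflict.
So every satisfying assignment has w2 = True.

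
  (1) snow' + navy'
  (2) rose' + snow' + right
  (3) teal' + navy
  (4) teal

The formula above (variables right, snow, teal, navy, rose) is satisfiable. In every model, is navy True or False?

True

Suppose navy = 0.
Unit clause (teal') forces teal = 0.
But (teal) is also a unit clause — contradiction.
So every satisfying assignment has navy = True.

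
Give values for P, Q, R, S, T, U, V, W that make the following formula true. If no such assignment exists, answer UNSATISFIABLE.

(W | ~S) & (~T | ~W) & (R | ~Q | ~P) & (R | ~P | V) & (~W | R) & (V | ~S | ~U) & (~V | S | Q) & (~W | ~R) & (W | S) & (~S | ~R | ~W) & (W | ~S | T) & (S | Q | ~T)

UNSATISFIABLE

Suppose W = 1.
(~T) alone gives T = 0.
(R) alone gives R = 1.
Now (~R) is unsatisfied and unit — conflict.
Undo W and try W = 0.
(~S) alone gives S = 0.
Now (S) is unsatisfied and unit — conflict.
Neither W = 1 nor W = 0 works.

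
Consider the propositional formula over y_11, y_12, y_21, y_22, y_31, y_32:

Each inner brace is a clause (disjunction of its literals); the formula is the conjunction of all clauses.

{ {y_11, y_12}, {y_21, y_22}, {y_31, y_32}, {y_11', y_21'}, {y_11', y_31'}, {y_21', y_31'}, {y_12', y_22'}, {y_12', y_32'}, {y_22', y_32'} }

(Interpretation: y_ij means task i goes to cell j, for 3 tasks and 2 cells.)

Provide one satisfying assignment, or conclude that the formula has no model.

Suppose y_11 = 1.
From the singleton clause (y_21'), y_21 = 0.
From the singleton clause (y_22), y_22 = 1.
From the singleton clause (y_31'), y_31 = 0.
From the singleton clause (y_32), y_32 = 1.
Now (y_32') is unsatisfied and unit — conflict.
So y_11 must be the other value — set y_11 = 0.
From the singleton clause (y_12), y_12 = 1.
From the singleton clause (y_22'), y_22 = 0.
From the singleton clause (y_21), y_21 = 1.
From the singleton clause (y_31'), y_31 = 0.
From the singleton clause (y_32), y_32 = 1.
Now (y_32') is unsatisfied and unit — conflict.
Neither y_11 = 1 nor y_11 = 0 works.

UNSATISFIABLE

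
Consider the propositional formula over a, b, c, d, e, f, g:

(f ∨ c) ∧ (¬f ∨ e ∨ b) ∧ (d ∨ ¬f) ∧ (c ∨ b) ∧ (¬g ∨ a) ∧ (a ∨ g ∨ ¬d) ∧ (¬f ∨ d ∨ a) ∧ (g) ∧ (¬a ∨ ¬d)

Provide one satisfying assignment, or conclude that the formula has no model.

Unit clause (g) forces g = True.
Unit clause (a) forces a = True.
Unit clause (¬d) forces d = False.
Unit clause (¬f) forces f = False.
Unit clause (c) forces c = True.
All clauses hold; b, e can take either value.

a: True; b: False; c: True; d: False; e: False; f: False; g: True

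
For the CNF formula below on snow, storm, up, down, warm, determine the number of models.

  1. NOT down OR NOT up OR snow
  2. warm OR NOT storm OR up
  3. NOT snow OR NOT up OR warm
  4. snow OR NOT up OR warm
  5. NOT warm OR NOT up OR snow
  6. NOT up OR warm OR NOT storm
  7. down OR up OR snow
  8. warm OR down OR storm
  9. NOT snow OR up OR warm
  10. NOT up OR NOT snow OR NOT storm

There are 2^5 = 32 truth assignments over (snow, storm, up, down, warm).
Split on snow. With snow = true, the clauses containing snow are satisfied and NOT snow drops from the rest; 6 of the 2^4 = 16 assignments to the other variables satisfy what remains.
With snow = false, by the same count on the reduced clause set, 3 assignments work.
Total: 6 + 3 = 9.

9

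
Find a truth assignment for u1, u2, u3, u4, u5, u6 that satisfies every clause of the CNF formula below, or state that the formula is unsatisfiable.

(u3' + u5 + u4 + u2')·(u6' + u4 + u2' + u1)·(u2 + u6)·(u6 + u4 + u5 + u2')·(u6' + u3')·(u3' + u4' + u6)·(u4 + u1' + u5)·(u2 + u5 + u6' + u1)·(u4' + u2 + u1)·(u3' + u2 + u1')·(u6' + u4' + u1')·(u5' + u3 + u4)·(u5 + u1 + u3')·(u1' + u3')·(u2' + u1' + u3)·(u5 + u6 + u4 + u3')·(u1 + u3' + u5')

Suppose u2 = 1.
Suppose u6 = 1.
From the singleton clause (u3'), u3 = 0.
From the singleton clause (u1'), u1 = 0.
From the singleton clause (u4), u4 = 1.
All clauses hold; u5 can take either value.

u1: 0,  u2: 1,  u3: 0,  u4: 1,  u5: 1,  u6: 1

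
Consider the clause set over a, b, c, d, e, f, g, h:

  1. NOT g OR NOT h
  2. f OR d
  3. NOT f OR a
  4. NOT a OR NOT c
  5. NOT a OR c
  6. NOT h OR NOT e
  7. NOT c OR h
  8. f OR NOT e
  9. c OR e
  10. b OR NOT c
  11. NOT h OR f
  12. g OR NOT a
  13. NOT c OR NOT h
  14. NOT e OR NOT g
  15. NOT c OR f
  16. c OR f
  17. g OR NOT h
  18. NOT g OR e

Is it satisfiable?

Try g = false.
Unit clause (NOT a) forces a = false.
Unit clause (NOT f) forces f = false.
Unit clause (d) forces d = true.
Unit clause (NOT e) forces e = false.
Unit clause (c) forces c = true.
That conflicts with the unit clause (NOT c).
Undo g and try g = true.
Unit clause (NOT h) forces h = false.
Unit clause (NOT c) forces c = false.
Unit clause (NOT a) forces a = false.
Unit clause (NOT f) forces f = false.
That conflicts with the unit clause (f).
Both values of g lead to a conflict.
No assignment satisfies every clause.

Unsatisfiable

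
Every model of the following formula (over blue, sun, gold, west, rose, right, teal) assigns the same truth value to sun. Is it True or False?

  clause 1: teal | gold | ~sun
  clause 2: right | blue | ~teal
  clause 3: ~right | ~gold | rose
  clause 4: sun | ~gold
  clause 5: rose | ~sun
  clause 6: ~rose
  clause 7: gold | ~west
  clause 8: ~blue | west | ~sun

Suppose sun = 1.
The clause (rose) is unit, so rose = 1.
Now (~rose) is unsatisfied and unit — conflict.
So every satisfying assignment has sun = False.

False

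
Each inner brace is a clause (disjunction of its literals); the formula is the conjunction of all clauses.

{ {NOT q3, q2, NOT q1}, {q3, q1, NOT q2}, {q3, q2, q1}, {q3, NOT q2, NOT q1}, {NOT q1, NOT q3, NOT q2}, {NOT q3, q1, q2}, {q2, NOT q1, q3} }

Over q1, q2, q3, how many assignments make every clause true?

There are 2^3 = 8 truth assignments over (q1, q2, q3).
Check each against the 7 clauses (columns in the order q1, q2, q3):
  F F F  ✗ fails (q3 OR q2 OR q1)
  F F T  ✗ fails (NOT q3 OR q1 OR q2)
  F T F  ✗ fails (q3 OR q1 OR NOT q2)
  F T T  ✓ satisfies all
  T F F  ✗ fails (q2 OR NOT q1 OR q3)
  T F T  ✗ fails (NOT q3 OR q2 OR NOT q1)
  T T F  ✗ fails (q3 OR NOT q2 OR NOT q1)
  T T T  ✗ fails (NOT q1 OR NOT q3 OR NOT q2)
1 of the 8 rows is a model.

1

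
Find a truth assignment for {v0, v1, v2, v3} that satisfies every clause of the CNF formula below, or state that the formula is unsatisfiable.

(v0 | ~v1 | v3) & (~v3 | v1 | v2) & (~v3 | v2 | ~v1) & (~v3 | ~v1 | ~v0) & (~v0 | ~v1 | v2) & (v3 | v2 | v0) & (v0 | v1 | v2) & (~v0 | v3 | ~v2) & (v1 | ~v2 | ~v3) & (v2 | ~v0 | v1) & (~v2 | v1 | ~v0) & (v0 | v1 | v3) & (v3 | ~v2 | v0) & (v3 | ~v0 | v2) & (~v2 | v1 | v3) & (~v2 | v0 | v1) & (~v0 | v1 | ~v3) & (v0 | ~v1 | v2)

v0: 0, v1: 1, v2: 1, v3: 1

Try v0 = 0.
Try v1 = 1.
The clause (v3) is unit, so v3 = 1.
The clause (v2) is unit, so v2 = 1.
This assignment satisfies each clause.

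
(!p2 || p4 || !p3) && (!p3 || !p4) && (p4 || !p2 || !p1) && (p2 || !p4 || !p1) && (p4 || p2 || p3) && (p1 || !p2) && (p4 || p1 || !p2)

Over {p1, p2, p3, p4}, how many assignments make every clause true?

4

There are 2^4 = 16 truth assignments over (p1, p2, p3, p4).
Check each against the 7 clauses (columns in the order p1, p2, p3, p4):
  F F F F  ✗ fails (p4 || p2 || p3)
  F F F T  ✓ satisfies all
  F F T F  ✓ satisfies all
  F F T T  ✗ fails (!p3 || !p4)
  F T F F  ✗ fails (p1 || !p2)
  F T F T  ✗ fails (p1 || !p2)
  F T T F  ✗ fails (!p2 || p4 || !p3)
  F T T T  ✗ fails (!p3 || !p4)
  T F F F  ✗ fails (p4 || p2 || p3)
  T F F T  ✗ fails (p2 || !p4 || !p1)
  T F T F  ✓ satisfies all
  T F T T  ✗ fails (!p3 || !p4)
  T T F F  ✗ fails (p4 || !p2 || !p1)
  T T F T  ✓ satisfies all
  T T T F  ✗ fails (!p2 || p4 || !p3)
  T T T T  ✗ fails (!p3 || !p4)
4 of the 16 rows are models.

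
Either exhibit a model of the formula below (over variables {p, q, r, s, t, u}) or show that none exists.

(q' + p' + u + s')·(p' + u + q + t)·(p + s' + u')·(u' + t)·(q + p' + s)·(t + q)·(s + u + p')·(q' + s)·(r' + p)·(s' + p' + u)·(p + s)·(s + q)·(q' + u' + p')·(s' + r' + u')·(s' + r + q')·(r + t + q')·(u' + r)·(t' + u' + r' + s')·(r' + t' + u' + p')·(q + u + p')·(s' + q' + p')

Try u = 0.
Try t = 1.
Try s = 1.
Unit clause (p') forces p = 0.
Unit clause (r') forces r = 0.
Unit clause (q') forces q = 0.
All clauses are satisfied.

p: 0; q: 0; r: 0; s: 1; t: 1; u: 0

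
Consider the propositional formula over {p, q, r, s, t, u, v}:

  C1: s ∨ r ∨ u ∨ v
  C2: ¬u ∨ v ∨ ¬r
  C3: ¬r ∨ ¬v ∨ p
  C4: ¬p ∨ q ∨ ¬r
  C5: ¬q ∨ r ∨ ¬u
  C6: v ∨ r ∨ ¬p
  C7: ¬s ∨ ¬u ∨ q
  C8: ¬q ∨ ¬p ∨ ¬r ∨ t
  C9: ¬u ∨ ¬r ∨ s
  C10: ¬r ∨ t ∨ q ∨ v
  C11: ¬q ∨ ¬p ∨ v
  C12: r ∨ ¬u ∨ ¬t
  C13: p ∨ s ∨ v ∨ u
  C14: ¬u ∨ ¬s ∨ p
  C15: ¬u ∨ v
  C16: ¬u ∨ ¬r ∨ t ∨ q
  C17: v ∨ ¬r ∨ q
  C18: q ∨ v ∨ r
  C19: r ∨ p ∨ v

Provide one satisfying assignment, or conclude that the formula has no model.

Suppose u = False.
Suppose s = True.
Suppose r = True.
Suppose v = False.
Unit clause (q) forces q = True.
Unit clause (¬p) forces p = False.
No clause remains; t is free.

p ↦ False, q ↦ True, r ↦ True, s ↦ True, t ↦ True, u ↦ False, v ↦ False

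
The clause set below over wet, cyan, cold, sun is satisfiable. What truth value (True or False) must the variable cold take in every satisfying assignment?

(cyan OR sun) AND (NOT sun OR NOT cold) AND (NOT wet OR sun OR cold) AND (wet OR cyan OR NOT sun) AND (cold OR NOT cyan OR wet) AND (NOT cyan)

Suppose cold = true.
Unit clause (NOT sun) forces sun = false.
Unit clause (cyan) forces cyan = true.
But (NOT cyan) is also a unit clause — contradiction.
So every satisfying assignment has cold = False.

False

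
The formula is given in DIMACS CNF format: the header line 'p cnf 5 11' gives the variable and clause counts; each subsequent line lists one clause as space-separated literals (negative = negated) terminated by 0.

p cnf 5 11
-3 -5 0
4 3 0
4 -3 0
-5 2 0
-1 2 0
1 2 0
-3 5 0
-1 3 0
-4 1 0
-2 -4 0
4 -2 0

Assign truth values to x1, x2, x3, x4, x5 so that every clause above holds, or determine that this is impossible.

UNSATISFIABLE

Suppose x3 = False.
(x4) alone gives x4 = True.
(¬x1) alone gives x1 = False.
That conflicts with the unit clause (x1).
Undo x3 and try x3 = True.
(¬x5) alone gives x5 = False.
That conflicts with the unit clause (x5).
Either choice for x3 ends in contradiction.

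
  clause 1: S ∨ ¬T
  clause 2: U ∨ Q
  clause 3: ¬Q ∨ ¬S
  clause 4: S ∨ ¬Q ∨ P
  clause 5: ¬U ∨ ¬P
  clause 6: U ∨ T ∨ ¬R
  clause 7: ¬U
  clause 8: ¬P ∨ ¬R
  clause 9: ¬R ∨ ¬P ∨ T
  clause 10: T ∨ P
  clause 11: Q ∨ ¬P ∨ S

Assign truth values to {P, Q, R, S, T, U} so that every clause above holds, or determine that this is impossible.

Unit clause (¬U) forces U = False.
Unit clause (Q) forces Q = True.
Unit clause (¬S) forces S = False.
Unit clause (¬T) forces T = False.
Unit clause (P) forces P = True.
Unit clause (¬R) forces R = False.
This assignment satisfies each clause.

P=True,  Q=True,  R=False,  S=False,  T=False,  U=False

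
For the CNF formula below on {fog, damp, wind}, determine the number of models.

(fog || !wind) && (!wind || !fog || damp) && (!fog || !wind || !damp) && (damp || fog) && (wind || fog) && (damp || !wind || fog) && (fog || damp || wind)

There are 2^3 = 8 truth assignments over (fog, damp, wind).
Split on damp. With damp = true, the clauses containing damp are satisfied and !damp drops from the rest; 1 of the 2^2 = 4 assignments to the other variables satisfy what remains.
With damp = false, by the same count on the reduced clause set, 1 assignment works.
(One model: fog=T, damp=F, wind=F.)
Total: 1 + 1 = 2.

2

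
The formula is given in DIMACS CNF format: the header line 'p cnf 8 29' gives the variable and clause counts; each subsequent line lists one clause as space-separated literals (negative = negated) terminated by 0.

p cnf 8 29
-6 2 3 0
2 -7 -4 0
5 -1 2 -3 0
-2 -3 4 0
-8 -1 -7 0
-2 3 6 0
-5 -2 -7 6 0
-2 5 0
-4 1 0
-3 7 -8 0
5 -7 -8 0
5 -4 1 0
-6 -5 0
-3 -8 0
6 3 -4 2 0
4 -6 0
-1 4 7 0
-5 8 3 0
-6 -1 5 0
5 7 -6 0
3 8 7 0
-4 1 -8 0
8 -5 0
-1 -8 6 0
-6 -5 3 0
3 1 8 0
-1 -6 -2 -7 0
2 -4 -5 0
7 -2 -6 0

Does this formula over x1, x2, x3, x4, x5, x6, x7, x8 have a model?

Yes

Suppose x2 = False.
Suppose x6 = False.
Suppose x7 = True.
Unit clause (¬x4) forces x4 = False.
Suppose x8 = False.
Unit clause (¬x5) forces x5 = False.
Suppose x1 = False.
Unit clause (x3) forces x3 = True.
All clauses are satisfied.
A satisfying assignment: x1=False, x2=False, x3=True, x4=False, x5=False, x6=False, x7=True, x8=False.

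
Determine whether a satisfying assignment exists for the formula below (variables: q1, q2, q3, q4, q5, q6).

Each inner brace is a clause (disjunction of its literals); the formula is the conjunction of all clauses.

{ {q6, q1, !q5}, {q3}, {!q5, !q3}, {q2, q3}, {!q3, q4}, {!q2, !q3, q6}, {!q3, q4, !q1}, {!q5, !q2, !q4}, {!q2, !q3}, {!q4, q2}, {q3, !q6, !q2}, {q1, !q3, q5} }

No

(q3) alone gives q3 = true.
(!q5) alone gives q5 = false.
(q4) alone gives q4 = true.
(!q2) alone gives q2 = false.
That conflicts with the unit clause (q2).
No assignment satisfies every clause.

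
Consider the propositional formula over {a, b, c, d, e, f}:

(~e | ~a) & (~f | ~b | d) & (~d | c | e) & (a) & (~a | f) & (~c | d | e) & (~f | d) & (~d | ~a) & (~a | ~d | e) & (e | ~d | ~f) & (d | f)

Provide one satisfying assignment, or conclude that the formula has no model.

Unit clause (a) forces a = 1.
Unit clause (~e) forces e = 0.
Unit clause (f) forces f = 1.
Unit clause (d) forces d = 1.
That conflicts with the unit clause (~d).

UNSATISFIABLE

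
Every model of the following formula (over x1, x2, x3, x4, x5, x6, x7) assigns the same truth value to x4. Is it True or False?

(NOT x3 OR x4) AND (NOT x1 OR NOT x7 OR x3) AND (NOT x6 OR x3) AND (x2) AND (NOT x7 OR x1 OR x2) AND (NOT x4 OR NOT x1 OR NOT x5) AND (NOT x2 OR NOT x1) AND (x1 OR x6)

Suppose x4 = false.
From the singleton clause (NOT x3), x3 = false.
From the singleton clause (NOT x6), x6 = false.
From the singleton clause (x2), x2 = true.
From the singleton clause (NOT x1), x1 = false.
That conflicts with the unit clause (x1).
So every satisfying assignment has x4 = True.

True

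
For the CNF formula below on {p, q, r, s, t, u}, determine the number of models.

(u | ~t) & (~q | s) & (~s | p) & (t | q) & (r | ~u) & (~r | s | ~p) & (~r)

1

There are 2^6 = 64 truth assignments over (p, q, r, s, t, u).
Split on p. With p = 1, the clauses containing p are satisfied and ~p drops from the rest; 1 of the 2^5 = 32 assignments to the other variables satisfy what remains.
With p = 0, by the same count on the reduced clause set, 0 assignments work.
Total: 1 + 0 = 1.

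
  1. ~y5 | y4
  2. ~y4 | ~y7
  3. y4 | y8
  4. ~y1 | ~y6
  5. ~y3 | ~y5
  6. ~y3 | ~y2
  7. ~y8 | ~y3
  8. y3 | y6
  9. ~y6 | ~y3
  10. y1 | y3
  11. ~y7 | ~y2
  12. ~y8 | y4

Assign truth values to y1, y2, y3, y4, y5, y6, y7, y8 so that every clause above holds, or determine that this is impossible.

y1=1, y2=0, y3=1, y4=1, y5=0, y6=0, y7=0, y8=0

Suppose y5 = 0.
Suppose y4 = 1.
(~y7) alone gives y7 = 0.
Suppose y1 = 1.
(~y6) alone gives y6 = 0.
(y3) alone gives y3 = 1.
(~y2) alone gives y2 = 0.
(~y8) alone gives y8 = 0.
This assignment satisfies each clause.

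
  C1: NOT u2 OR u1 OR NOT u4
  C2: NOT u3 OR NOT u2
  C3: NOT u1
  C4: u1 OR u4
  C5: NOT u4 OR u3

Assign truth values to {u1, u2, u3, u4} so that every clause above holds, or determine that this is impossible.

u1: false, u2: false, u3: true, u4: true

From the singleton clause (NOT u1), u1 = false.
From the singleton clause (u4), u4 = true.
From the singleton clause (NOT u2), u2 = false.
From the singleton clause (u3), u3 = true.
This assignment satisfies each clause.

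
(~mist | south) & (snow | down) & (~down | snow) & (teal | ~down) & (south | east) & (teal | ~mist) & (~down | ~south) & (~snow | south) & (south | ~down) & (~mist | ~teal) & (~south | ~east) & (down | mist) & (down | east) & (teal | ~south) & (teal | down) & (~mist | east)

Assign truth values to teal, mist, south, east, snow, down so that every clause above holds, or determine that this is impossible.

Try mist = 0.
The clause (down) is unit, so down = 1.
The clause (snow) is unit, so snow = 1.
The clause (teal) is unit, so teal = 1.
The clause (~south) is unit, so south = 0.
Now (south) is unsatisfied and unit — conflict.
Backtrack on mist: now try mist = 1.
The clause (south) is unit, so south = 1.
The clause (teal) is unit, so teal = 1.
Now (~teal) is unsatisfied and unit — conflict.
Either choice for mist ends in contradiction.

UNSATISFIABLE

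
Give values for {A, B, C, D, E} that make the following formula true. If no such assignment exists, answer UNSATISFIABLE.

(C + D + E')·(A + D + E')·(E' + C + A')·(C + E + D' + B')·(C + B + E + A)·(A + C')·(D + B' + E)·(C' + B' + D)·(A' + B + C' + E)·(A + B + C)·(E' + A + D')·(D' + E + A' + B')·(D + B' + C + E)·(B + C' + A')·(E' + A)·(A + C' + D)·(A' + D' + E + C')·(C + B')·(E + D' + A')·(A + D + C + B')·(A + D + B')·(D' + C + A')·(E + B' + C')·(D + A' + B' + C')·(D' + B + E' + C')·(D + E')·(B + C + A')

A ↦ 1; B ↦ 1; C ↦ 1; D ↦ 1; E ↦ 1

Branch on A: set A = 1.
Branch on E: set E = 1.
Unit clause (C) forces C = 1.
Unit clause (B) forces B = 1.
Unit clause (D) forces D = 1.
This assignment satisfies each clause.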